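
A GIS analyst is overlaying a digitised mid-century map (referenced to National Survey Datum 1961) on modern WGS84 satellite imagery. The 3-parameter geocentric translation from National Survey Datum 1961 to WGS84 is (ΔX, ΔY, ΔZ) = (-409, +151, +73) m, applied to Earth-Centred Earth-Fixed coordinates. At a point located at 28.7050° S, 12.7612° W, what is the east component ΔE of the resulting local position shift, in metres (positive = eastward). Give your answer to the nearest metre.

ΔE = 57 m

The local east axis at (φ, λ) is (−sin λ, cos λ, 0), so ΔE = −sin(-12.7612°)·(-409) + cos(-12.7612°)·151 = 56.93 m.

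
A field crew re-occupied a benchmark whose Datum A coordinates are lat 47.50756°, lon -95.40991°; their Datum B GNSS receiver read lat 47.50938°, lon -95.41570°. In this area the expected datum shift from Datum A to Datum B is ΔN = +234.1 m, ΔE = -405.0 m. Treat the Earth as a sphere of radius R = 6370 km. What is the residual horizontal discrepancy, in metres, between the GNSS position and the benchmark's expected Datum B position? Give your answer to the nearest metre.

44 m

Observed coordinate differences: Δφ = +0.00182°, Δλ = -0.00579°.
Converting to metres (1° lat = 111177 m, cos φ = 0.675493): observed ΔN = 202.3 m, observed ΔE = -434.8 m.
Subtracting the expected shift leaves a residual of 202.3 − (234.1) = -31.8 m north and -434.8 − (-405.0) = -29.8 m east.
Residual distance = √((-31.8)² + (-29.8)²) = 43.6 m.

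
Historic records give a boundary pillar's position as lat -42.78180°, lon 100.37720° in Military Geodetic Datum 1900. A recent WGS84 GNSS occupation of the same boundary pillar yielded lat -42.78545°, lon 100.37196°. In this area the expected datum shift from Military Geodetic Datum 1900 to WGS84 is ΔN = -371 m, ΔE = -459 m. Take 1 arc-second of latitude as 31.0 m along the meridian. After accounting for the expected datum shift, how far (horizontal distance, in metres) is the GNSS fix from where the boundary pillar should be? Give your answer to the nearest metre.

47 m

Observed coordinate differences: Δφ = -0.00365°, Δλ = -0.00524°.
Converting to metres (1° lat = 111600 m, cos φ = 0.733946): observed ΔN = -407.3 m, observed ΔE = -429.2 m.
Subtracting the expected shift leaves a residual of -407.3 − (-371) = -36.3 m north and -429.2 − (-459) = 29.8 m east.
Residual distance = √((-36.3)² + 29.8²) = 47.0 m.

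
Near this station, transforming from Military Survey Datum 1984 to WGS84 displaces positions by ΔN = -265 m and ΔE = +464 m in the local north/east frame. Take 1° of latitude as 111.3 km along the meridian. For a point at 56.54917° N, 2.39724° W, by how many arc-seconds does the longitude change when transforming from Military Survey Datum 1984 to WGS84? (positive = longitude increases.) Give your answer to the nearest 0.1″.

Δλ = 27.2″

At latitude 56.54917°, cos φ = 0.551221.
1° of longitude at this latitude = 111.3 × cos φ = 61.35 km, so Δλ = 464.0 / 61350.9 = 0.0075630° = 27.227″.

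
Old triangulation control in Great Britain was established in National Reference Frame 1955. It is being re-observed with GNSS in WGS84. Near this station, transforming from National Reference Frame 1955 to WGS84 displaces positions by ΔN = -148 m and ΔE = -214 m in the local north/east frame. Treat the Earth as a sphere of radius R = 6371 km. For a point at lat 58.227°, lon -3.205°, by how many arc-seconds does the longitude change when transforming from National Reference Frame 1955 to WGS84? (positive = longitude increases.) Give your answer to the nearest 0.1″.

At latitude 58.227°, cos φ = 0.526555.
One radian of longitude at latitude φ spans R cos φ, so Δλ = ΔE / (R cos φ) = -214.0 / (6371000 × 0.526555) = -6.3791e-05 rad = -13.158″.

Δλ = -13.2″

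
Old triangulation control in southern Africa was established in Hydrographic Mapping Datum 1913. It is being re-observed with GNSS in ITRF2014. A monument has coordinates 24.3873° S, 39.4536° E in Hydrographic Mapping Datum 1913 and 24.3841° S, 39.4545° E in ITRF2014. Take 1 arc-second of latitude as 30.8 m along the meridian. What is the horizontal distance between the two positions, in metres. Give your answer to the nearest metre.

Δφ = -24.3841° − -24.3873° = +0.0032°; Δλ = 39.4545° − 39.4536° = +0.0009°.
1° of latitude = 3600 × 30.80 = 110880 m.
ΔN = Δφ × 110880 = 354.8 m; ΔE = Δλ × 110880 × cos(-24.3873°) = +0.0009 × 110880 × 0.910775 = 90.9 m.
Distance = √(ΔE² + ΔN²) = √(90.9² + 354.8²) = 366.3 m.

366 m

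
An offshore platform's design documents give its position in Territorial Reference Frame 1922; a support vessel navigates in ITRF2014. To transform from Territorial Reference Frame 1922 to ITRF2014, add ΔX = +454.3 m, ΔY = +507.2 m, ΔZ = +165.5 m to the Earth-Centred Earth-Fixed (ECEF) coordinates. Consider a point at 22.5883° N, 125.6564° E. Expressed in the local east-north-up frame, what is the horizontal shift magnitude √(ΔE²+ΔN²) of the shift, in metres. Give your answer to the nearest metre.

At φ = 22.5883°, λ = 125.6564°: sin φ = 0.384107, cos φ = 0.923289, sin λ = 0.812527, cos λ = -0.582923.
ΔE = −sin λ·ΔX + cos λ·ΔY = −(0.812527)·(454.3) + (-0.582923)·(507.2) = -664.79 m.
ΔN = −sin φ cos λ·ΔX − sin φ sin λ·ΔY + cos φ·ΔZ = −(0.384107)(-0.582923)(454.3) − (0.384107)(0.812527)(507.2) + (0.923289)(165.5) = 96.23 m.
Horizontal magnitude = √(ΔE² + ΔN²) = √((-664.79)² + 96.23²) = 671.72 m.

672 m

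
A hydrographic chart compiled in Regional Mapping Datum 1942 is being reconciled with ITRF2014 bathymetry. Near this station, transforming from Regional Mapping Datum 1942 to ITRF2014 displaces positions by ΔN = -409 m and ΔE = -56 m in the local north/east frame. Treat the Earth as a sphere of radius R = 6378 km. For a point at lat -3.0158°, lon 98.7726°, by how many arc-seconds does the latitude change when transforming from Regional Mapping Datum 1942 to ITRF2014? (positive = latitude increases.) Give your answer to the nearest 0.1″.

On a sphere of radius R, 1 rad of latitude = R, so Δφ = ΔN / R = -409.0 / 6378000 = -6.4127e-05 rad = -13.227″.

Δφ = -13.2″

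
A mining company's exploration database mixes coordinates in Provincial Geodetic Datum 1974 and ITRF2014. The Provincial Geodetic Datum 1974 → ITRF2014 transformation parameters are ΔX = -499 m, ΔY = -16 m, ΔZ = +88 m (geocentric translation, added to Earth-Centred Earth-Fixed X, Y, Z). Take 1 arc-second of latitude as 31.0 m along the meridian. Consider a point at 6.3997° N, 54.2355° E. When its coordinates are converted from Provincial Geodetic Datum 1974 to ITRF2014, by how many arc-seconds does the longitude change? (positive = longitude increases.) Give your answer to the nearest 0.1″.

Δλ = 12.8″

sin φ = 0.111464, cos φ = 0.993769, sin λ = 0.811426, cos λ = 0.584455.
East component: ΔE = −sin λ·ΔX + cos λ·ΔY = −(0.811426)(-499) + (0.584455)(-16) = 395.55 m.
1° of latitude spans 3600 × 31.00 = 111600 m; at latitude φ, 1° of longitude spans that × cos φ = 110904.6 m, so Δλ = 395.55 / 110904.6 × 3600 = 12.840″.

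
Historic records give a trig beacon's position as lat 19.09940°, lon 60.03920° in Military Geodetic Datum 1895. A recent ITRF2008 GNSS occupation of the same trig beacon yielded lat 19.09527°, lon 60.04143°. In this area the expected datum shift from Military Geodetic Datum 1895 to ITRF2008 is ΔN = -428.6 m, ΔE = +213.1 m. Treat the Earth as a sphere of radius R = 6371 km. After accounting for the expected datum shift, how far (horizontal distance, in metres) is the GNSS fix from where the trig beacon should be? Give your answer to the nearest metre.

37 m

Observed coordinate differences: Δφ = -0.00413°, Δλ = +0.00223°.
Converting to metres (1° lat = 111195 m, cos φ = 0.944952): observed ΔN = -459.2 m, observed ΔE = 234.3 m.
Subtracting the expected shift leaves a residual of -459.2 − (-428.6) = -30.6 m north and 234.3 − (213.1) = 21.2 m east.
Residual distance = √((-30.6)² + 21.2²) = 37.3 m.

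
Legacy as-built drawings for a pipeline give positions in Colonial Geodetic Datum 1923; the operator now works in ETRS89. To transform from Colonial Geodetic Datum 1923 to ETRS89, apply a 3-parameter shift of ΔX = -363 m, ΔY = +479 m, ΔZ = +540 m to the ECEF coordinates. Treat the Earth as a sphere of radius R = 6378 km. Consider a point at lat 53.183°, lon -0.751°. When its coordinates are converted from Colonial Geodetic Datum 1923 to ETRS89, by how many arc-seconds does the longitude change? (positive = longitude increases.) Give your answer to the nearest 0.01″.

sin φ = 0.800554, cos φ = 0.599261, sin λ = -0.013107, cos λ = 0.999914.
East component: ΔE = −sin λ·ΔX + cos λ·ΔY = −(-0.013107)(-363) + (0.999914)(479) = 474.20 m.
1° of latitude spans πR/180 = 111317 m; at latitude φ, 1° of longitude spans that × cos φ = 66708.0 m, so Δλ = 474.20 / 66708.0 × 3600 = 25.591″.

Δλ = 25.59″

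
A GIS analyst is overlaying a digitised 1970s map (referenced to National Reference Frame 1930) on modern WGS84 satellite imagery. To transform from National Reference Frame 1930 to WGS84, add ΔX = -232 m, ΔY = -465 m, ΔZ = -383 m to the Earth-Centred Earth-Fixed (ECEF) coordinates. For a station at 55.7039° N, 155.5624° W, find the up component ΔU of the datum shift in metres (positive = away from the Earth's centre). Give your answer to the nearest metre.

ΔU = -89 m

The local up (radial) axis is (cos φ cos λ, cos φ sin λ, sin φ), giving ΔU = 119.014 + 108.395 − 316.410 = -89.00 m.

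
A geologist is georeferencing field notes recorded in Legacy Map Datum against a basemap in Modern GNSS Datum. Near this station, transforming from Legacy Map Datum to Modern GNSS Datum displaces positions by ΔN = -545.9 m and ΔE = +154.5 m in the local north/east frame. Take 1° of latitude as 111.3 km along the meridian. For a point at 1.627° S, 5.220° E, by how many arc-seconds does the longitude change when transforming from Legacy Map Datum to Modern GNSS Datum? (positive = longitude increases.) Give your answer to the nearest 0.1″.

At latitude -1.627°, cos φ = 0.999597.
1° of longitude at this latitude = 111.3 × cos φ = 111.26 km, so Δλ = 154.5 / 111255.1 = 0.0013887° = 4.999″.

Δλ = 5.0″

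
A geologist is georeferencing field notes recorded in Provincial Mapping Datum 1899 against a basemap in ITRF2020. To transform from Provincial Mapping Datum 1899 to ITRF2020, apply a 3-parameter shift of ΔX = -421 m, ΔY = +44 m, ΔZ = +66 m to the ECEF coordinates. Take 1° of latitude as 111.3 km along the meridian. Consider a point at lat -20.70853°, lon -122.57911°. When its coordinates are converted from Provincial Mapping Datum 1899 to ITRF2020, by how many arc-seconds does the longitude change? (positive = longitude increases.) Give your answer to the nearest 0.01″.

Δλ = -13.09″

sin φ = -0.353614, cos φ = 0.935391, sin λ = -0.842649, cos λ = -0.538464.
East component: ΔE = −sin λ·ΔX + cos λ·ΔY = −(-0.842649)(-421) + (-0.538464)(44) = -378.45 m.
1° of latitude spans 111300 m; at latitude φ, 1° of longitude spans that × cos φ = 104109.1 m, so Δλ = -378.45 / 104109.1 × 3600 = -13.086″.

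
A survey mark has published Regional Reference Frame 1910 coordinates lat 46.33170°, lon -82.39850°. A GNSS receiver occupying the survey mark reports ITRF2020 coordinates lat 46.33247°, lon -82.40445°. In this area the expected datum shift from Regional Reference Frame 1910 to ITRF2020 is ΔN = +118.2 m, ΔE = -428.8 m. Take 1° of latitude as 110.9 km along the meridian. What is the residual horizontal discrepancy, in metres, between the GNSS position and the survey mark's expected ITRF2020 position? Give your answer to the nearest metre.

42 m

Observed coordinate differences: Δφ = +0.00077°, Δλ = -0.00595°.
Converting to metres (1° lat = 110900 m, cos φ = 0.690482): observed ΔN = 85.4 m, observed ΔE = -455.6 m.
Subtracting the expected shift leaves a residual of 85.4 − (118.2) = -32.8 m north and -455.6 − (-428.8) = -26.8 m east.
Residual distance = √((-32.8)² + (-26.8)²) = 42.4 m.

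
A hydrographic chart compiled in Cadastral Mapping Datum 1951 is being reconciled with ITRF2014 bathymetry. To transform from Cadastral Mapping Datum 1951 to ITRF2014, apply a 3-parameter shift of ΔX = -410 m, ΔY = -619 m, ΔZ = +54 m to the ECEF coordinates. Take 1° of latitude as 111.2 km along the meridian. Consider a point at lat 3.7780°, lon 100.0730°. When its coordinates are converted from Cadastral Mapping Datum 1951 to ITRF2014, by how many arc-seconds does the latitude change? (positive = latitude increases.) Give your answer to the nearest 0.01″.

sin φ = 0.065891, cos φ = 0.997827, sin λ = 0.984586, cos λ = -0.174903.
North component: ΔN = −sin φ cos λ·ΔX − sin φ sin λ·ΔY + cos φ·ΔZ = −(0.065891)(-0.174903)(-410) − (0.065891)(0.984586)(-619) + (0.997827)(54) = 89.32 m.
1° of latitude spans 111200 m, so Δφ = 89.32 / 111200 × 3600 = 2.892″.

Δφ = 2.89″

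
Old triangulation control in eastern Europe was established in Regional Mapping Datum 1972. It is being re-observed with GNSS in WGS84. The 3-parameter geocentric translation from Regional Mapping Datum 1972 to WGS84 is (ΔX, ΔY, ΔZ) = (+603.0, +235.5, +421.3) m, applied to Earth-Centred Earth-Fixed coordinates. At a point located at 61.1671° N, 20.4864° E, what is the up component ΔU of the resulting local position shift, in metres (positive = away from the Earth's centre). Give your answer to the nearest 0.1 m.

ΔU = 681.2 m

The local up (radial) axis is (cos φ cos λ, cos φ sin λ, sin φ), giving ΔU = 272.409 + 39.748 + 369.071 = 681.23 m.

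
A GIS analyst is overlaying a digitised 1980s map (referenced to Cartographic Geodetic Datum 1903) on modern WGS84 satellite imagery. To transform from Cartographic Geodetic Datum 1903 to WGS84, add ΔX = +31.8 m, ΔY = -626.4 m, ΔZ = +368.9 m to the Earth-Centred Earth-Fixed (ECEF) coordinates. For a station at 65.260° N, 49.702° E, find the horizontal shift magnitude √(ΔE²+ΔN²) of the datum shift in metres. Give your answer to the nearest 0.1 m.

713.3 m

The local east axis at (φ, λ) is (−sin λ, cos λ, 0), so ΔE = −sin(49.702°)·31.8 + cos(49.702°)·(-626.4) = -429.39 m.
The local north axis is (−sin φ cos λ, −sin φ sin λ, cos φ), giving ΔN = -18.679 + 433.900 + 154.385 = 569.61 m.
Horizontal magnitude = √(ΔE² + ΔN²) = √((-429.39)² + 569.61²) = 713.32 m.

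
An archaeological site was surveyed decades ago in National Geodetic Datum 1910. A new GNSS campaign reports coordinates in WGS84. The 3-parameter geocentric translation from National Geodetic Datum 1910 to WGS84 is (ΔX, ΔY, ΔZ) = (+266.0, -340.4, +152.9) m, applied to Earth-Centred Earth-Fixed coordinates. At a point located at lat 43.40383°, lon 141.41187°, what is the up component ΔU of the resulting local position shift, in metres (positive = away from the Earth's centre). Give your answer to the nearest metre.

The local up (radial) axis is (cos φ cos λ, cos φ sin λ, sin φ), giving ΔU = -151.059 − 154.252 + 105.063 = -200.25 m.

ΔU = -200 m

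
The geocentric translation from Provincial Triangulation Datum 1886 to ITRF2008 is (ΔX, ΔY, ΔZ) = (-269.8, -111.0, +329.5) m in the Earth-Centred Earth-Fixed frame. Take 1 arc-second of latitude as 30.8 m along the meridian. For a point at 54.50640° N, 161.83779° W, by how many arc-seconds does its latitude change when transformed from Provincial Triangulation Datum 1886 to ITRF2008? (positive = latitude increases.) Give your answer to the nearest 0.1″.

Δφ = -1.5″

sin φ = 0.814180, cos φ = 0.580612, sin λ = -0.311708, cos λ = -0.950178.
North component: ΔN = −sin φ cos λ·ΔX − sin φ sin λ·ΔY + cos φ·ΔZ = −(0.814180)(-0.950178)(-269.8) − (0.814180)(-0.311708)(-111.0) + (0.580612)(329.5) = -45.58 m.
1° of latitude spans 3600 × 30.80 = 110880 m, so Δφ = -45.58 / 110880 × 3600 = -1.480″.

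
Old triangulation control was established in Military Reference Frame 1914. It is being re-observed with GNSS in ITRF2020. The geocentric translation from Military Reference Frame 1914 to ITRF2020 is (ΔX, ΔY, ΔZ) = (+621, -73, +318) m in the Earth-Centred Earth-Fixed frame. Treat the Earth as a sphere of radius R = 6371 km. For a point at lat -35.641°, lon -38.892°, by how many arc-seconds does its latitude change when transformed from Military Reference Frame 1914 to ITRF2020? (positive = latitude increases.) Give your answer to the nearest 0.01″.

sin φ = -0.582705, cos φ = 0.812684, sin λ = -0.627854, cos λ = 0.778331.
North component: ΔN = −sin φ cos λ·ΔX − sin φ sin λ·ΔY + cos φ·ΔZ = −(-0.582705)(0.778331)(621) − (-0.582705)(-0.627854)(-73) + (0.812684)(318) = 566.79 m.
1° of latitude spans πR/180 = 111195 m, so Δφ = 566.79 / 111195 × 3600 = 18.350″.

Δφ = 18.35″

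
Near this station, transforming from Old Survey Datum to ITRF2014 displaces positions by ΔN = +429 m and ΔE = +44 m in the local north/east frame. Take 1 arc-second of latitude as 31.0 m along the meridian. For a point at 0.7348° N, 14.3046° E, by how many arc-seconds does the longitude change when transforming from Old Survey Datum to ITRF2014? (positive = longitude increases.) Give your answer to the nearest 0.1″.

At latitude 0.7348°, cos φ = 0.999918.
1″ of longitude at this latitude = 31.00 × cos φ = 30.9975 m, so Δλ = 44.0 / 30.9975 = 1.419″.

Δλ = 1.4″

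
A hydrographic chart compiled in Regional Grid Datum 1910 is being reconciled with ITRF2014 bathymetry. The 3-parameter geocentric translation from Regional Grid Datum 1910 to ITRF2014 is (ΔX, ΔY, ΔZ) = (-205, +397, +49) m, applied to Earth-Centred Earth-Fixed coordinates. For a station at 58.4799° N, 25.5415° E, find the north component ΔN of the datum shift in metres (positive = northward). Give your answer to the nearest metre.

ΔN = 37 m

The local north axis is (−sin φ cos λ, −sin φ sin λ, cos φ), giving ΔN = 157.676 − 145.917 + 25.617 = 37.38 m.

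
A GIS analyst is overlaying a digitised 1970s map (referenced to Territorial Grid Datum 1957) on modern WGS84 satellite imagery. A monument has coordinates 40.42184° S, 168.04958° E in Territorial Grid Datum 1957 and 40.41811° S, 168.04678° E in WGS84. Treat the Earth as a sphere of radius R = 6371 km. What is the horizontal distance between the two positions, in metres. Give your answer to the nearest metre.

Δφ = -40.41811° − -40.42184° = +0.00373°; Δλ = 168.04678° − 168.04958° = -0.00280°.
1° along a meridian = πR/180 = 111195 m.
ΔN = Δφ × 111195 = 414.8 m; ΔE = Δλ × 111195 × cos(-40.42184°) = -0.00280 × 111195 × 0.761291 = -237.0 m.
Distance = √(ΔE² + ΔN²) = √((-237.0)² + 414.8²) = 477.7 m.

478 m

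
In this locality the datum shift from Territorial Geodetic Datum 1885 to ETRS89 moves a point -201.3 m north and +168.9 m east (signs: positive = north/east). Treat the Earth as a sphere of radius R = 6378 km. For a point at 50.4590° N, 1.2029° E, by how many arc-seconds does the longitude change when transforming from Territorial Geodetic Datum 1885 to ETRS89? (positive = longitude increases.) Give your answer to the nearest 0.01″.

Δλ = 8.58″

At latitude 50.4590°, cos φ = 0.636630.
One radian of longitude at latitude φ spans R cos φ, so Δλ = ΔE / (R cos φ) = 168.9 / (6378000 × 0.636630) = 4.1597e-05 rad = 8.580″.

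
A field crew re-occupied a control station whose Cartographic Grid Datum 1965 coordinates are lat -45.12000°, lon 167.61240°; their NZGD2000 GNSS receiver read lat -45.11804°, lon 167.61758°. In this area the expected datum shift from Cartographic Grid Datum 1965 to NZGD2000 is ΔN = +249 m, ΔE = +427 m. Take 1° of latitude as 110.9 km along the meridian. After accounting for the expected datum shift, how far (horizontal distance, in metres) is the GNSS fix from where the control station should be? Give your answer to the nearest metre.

38 m

Observed coordinate differences: Δφ = +0.00196°, Δλ = +0.00518°.
Converting to metres (1° lat = 110900 m, cos φ = 0.705624): observed ΔN = 217.4 m, observed ΔE = 405.4 m.
Subtracting the expected shift leaves a residual of 217.4 − (249) = -31.6 m north and 405.4 − (427) = -21.6 m east.
Residual distance = √((-31.6)² + (-21.6)²) = 38.3 m.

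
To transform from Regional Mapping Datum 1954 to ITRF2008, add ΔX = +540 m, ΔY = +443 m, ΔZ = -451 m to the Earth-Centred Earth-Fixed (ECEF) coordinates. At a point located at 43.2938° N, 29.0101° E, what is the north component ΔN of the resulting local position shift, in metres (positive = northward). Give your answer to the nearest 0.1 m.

At φ = 43.2938°, λ = 29.0101°: sin φ = 0.685740, cos φ = 0.727847, sin λ = 0.484964, cos λ = 0.874534.
ΔN = −sin φ cos λ·ΔX − sin φ sin λ·ΔY + cos φ·ΔZ = −(0.685740)(0.874534)(540) − (0.685740)(0.484964)(443) + (0.727847)(-451) = -799.42 m.

ΔN = -799.4 m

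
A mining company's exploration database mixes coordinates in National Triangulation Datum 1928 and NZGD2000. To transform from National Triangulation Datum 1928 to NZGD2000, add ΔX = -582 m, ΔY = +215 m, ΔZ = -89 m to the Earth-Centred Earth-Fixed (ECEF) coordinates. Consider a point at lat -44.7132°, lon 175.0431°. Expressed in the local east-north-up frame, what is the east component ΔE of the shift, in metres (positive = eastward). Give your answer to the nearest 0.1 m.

At φ = -44.7132°, λ = 175.0431°: sin φ = -0.703558, cos φ = 0.710637, sin λ = 0.086406, cos λ = -0.996260.
ΔE = −sin λ·ΔX + cos λ·ΔY = −(0.086406)·(-582) + (-0.996260)·(215) = -163.91 m.

ΔE = -163.9 m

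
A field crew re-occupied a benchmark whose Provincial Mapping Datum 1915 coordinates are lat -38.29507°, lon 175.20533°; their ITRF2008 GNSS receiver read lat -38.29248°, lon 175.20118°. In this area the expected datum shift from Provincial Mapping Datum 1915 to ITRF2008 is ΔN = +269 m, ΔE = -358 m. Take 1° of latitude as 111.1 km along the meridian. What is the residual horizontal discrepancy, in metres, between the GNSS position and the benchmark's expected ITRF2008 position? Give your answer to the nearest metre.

19 m

Observed coordinate differences: Δφ = +0.00259°, Δλ = -0.00415°.
Converting to metres (1° lat = 111100 m, cos φ = 0.784830): observed ΔN = 287.7 m, observed ΔE = -361.9 m.
Subtracting the expected shift leaves a residual of 287.7 − (269) = 18.7 m north and -361.9 − (-358) = -3.9 m east.
Residual distance = √(18.7² + (-3.9)²) = 19.1 m.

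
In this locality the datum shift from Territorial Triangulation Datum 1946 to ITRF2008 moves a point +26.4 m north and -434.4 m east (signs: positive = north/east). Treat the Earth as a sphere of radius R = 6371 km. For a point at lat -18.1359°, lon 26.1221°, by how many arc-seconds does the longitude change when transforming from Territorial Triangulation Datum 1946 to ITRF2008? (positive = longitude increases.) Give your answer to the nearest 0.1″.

At latitude -18.1359°, cos φ = 0.950321.
One radian of longitude at latitude φ spans R cos φ, so Δλ = ΔE / (R cos φ) = -434.4 / (6371000 × 0.950321) = -7.1748e-05 rad = -14.799″.

Δλ = -14.8″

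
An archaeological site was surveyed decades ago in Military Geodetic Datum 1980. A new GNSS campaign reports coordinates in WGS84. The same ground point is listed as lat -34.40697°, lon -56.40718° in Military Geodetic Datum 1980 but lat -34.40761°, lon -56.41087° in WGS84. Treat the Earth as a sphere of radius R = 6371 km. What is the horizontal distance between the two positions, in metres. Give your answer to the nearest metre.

346 m

Δφ = -34.40761° − -34.40697° = -0.00064°; Δλ = -56.41087° − -56.40718° = -0.00369°.
1° along a meridian = πR/180 = 111195 m.
ΔN = Δφ × 111195 = -71.2 m; ΔE = Δλ × 111195 × cos(-34.40697°) = -0.00369 × 111195 × 0.825045 = -338.5 m.
Distance = √(ΔE² + ΔN²) = √((-338.5)² + (-71.2)²) = 345.9 m.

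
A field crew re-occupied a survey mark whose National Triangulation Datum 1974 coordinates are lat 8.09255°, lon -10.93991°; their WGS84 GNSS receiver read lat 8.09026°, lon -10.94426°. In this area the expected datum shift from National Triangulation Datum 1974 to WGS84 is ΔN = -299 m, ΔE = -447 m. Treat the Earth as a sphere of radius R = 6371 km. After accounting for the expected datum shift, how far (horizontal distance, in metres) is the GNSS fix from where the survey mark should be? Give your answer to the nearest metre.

Observed coordinate differences: Δφ = -0.00229°, Δλ = -0.00435°.
Converting to metres (1° lat = 111195 m, cos φ = 0.990042): observed ΔN = -254.6 m, observed ΔE = -478.9 m.
Subtracting the expected shift leaves a residual of -254.6 − (-299) = 44.4 m north and -478.9 − (-447) = -31.9 m east.
Residual distance = √(44.4² + (-31.9)²) = 54.6 m.

55 m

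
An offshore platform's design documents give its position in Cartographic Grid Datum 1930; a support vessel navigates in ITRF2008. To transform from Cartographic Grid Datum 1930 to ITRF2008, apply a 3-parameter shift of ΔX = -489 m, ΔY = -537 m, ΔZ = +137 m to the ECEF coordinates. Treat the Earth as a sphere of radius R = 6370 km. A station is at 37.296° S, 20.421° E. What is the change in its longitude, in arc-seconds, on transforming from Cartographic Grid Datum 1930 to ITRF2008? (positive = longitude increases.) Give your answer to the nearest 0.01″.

sin φ = -0.605933, cos φ = 0.795516, sin λ = 0.348916, cos λ = 0.937154.
East component: ΔE = −sin λ·ΔX + cos λ·ΔY = −(0.348916)(-489) + (0.937154)(-537) = -332.63 m.
1° of latitude spans πR/180 = 111177 m; at latitude φ, 1° of longitude spans that × cos φ = 88443.4 m, so Δλ = -332.63 / 88443.4 × 3600 = -13.539″.

Δλ = -13.54″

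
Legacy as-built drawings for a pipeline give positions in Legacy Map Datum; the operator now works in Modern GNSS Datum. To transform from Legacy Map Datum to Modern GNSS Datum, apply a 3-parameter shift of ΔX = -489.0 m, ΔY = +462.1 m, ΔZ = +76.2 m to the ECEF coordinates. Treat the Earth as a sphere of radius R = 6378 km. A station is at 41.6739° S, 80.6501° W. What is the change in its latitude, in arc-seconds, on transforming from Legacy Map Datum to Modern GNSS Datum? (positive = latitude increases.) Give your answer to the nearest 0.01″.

Δφ = -9.67″

sin φ = -0.664890, cos φ = 0.746941, sin λ = -0.986715, cos λ = 0.162463.
North component: ΔN = −sin φ cos λ·ΔX − sin φ sin λ·ΔY + cos φ·ΔZ = −(-0.664890)(0.162463)(-489.0) − (-0.664890)(-0.986715)(462.1) + (0.746941)(76.2) = -299.07 m.
1° of latitude spans πR/180 = 111317 m, so Δφ = -299.07 / 111317 × 3600 = -9.672″.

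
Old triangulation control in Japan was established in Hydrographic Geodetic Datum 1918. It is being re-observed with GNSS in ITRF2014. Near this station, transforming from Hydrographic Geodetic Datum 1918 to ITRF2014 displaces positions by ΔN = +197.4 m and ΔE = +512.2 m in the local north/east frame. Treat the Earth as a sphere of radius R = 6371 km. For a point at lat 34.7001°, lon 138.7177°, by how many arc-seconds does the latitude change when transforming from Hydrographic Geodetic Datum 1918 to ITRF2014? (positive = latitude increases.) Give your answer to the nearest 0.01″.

On a sphere of radius R, 1 rad of latitude = R, so Δφ = ΔN / R = 197.4 / 6371000 = 3.0984e-05 rad = 6.391″.

Δφ = 6.39″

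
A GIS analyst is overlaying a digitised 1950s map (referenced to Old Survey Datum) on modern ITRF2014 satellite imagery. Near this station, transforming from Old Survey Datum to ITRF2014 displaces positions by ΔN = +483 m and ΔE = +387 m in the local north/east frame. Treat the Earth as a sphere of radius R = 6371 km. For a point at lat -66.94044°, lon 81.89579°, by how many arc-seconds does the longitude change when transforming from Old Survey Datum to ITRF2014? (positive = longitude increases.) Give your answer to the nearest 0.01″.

At latitude -66.94044°, cos φ = 0.391688.
One radian of longitude at latitude φ spans R cos φ, so Δλ = ΔE / (R cos φ) = 387.0 / (6371000 × 0.391688) = 1.5508e-04 rad = 31.988″.

Δλ = 31.99″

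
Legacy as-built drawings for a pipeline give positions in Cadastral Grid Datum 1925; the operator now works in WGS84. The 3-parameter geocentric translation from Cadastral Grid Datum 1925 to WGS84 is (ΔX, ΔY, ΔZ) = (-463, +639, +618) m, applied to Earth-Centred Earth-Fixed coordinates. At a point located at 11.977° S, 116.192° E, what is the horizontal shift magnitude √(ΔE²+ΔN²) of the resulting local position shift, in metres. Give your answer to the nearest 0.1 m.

777.5 m

The local east axis at (φ, λ) is (−sin λ, cos λ, 0), so ΔE = −sin(116.192°)·(-463) + cos(116.192°)·639 = 133.42 m.
The local north axis is (−sin φ cos λ, −sin φ sin λ, cos φ), giving ΔN = 42.408 + 118.989 + 604.547 = 765.94 m.
Horizontal magnitude = √(ΔE² + ΔN²) = √(133.42² + 765.94²) = 777.48 m.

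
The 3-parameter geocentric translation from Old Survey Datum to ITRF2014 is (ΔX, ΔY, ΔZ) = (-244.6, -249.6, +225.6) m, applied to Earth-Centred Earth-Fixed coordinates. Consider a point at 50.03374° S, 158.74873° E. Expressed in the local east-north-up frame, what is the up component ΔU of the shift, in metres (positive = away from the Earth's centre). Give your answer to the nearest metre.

At φ = -50.03374°, λ = 158.74873°: sin φ = -0.766423, cos φ = 0.642336, sin λ = 0.362459, cos λ = -0.932000.
ΔU = cos φ cos λ·ΔX + cos φ sin λ·ΔY + sin φ·ΔZ = (0.642336)(-0.932000)(-244.6) + (0.642336)(0.362459)(-249.6) + (-0.766423)(225.6) = -84.59 m.

ΔU = -85 m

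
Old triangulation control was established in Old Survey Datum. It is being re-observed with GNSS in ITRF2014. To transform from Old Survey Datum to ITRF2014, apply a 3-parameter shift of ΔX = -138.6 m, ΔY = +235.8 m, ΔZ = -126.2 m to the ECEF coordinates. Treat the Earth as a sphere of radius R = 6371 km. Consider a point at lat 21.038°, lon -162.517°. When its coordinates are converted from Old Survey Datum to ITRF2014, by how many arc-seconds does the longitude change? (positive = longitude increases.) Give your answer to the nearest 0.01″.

Δλ = -9.25″

sin φ = 0.358987, cos φ = 0.933343, sin λ = -0.300423, cos λ = -0.953806.
East component: ΔE = −sin λ·ΔX + cos λ·ΔY = −(-0.300423)(-138.6) + (-0.953806)(235.8) = -266.55 m.
1° of latitude spans πR/180 = 111195 m; at latitude φ, 1° of longitude spans that × cos φ = 103783.0 m, so Δλ = -266.55 / 103783.0 × 3600 = -9.246″.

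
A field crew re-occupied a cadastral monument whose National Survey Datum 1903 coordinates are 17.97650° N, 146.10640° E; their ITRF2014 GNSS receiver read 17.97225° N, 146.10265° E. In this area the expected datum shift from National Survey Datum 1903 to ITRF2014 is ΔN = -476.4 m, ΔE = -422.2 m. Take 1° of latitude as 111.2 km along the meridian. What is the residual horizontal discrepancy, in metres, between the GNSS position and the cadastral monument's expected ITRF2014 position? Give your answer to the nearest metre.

Observed coordinate differences: Δφ = -0.00425°, Δλ = -0.00375°.
Converting to metres (1° lat = 111200 m, cos φ = 0.951183): observed ΔN = -472.6 m, observed ΔE = -396.6 m.
Subtracting the expected shift leaves a residual of -472.6 − (-476.4) = 3.8 m north and -396.6 − (-422.2) = 25.6 m east.
Residual distance = √(3.8² + 25.6²) = 25.8 m.

26 m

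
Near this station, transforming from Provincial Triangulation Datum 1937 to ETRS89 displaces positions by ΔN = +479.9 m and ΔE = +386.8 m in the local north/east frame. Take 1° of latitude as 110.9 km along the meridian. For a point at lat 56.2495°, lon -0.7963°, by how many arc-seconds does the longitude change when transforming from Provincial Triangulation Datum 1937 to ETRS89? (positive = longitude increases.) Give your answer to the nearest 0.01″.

Δλ = 22.60″

At latitude 56.2495°, cos φ = 0.555577.
1° of longitude at this latitude = 110.9 × cos φ = 61.61 km, so Δλ = 386.8 / 61613.5 = 0.0062778° = 22.600″.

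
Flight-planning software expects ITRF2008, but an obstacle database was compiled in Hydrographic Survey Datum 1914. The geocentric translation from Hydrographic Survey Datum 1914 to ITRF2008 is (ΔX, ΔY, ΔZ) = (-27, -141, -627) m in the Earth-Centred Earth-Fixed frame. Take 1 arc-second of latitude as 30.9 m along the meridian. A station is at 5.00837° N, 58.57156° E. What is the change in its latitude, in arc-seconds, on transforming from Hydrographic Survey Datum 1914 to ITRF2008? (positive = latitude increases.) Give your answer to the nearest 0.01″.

Δφ = -19.83″

sin φ = 0.087301, cos φ = 0.996182, sin λ = 0.853292, cos λ = 0.521433.
North component: ΔN = −sin φ cos λ·ΔX − sin φ sin λ·ΔY + cos φ·ΔZ = −(0.087301)(0.521433)(-27) − (0.087301)(0.853292)(-141) + (0.996182)(-627) = -612.87 m.
1° of latitude spans 3600 × 30.90 = 111240 m, so Δφ = -612.87 / 111240 × 3600 = -19.834″.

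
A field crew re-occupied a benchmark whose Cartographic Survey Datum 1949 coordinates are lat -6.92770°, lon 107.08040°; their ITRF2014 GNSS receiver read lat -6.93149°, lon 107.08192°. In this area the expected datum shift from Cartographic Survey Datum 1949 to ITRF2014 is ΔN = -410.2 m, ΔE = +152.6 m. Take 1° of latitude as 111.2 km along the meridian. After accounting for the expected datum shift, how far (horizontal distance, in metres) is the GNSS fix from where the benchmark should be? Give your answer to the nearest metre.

Observed coordinate differences: Δφ = -0.00379°, Δλ = +0.00152°.
Converting to metres (1° lat = 111200 m, cos φ = 0.992699): observed ΔN = -421.4 m, observed ΔE = 167.8 m.
Subtracting the expected shift leaves a residual of -421.4 − (-410.2) = -11.2 m north and 167.8 − (152.6) = 15.2 m east.
Residual distance = √((-11.2)² + 15.2²) = 18.9 m.

19 m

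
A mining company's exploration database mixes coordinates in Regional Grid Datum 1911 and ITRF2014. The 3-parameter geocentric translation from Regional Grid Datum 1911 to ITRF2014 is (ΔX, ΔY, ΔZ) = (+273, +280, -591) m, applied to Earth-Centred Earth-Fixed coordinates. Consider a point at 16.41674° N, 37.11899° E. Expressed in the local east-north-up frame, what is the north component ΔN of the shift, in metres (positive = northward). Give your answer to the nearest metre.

At φ = 16.41674°, λ = 37.11899°: sin φ = 0.282622, cos φ = 0.959231, sin λ = 0.603472, cos λ = 0.797384.
ΔN = −sin φ cos λ·ΔX − sin φ sin λ·ΔY + cos φ·ΔZ = −(0.282622)(0.797384)(273) − (0.282622)(0.603472)(280) + (0.959231)(-591) = -676.18 m.

ΔN = -676 m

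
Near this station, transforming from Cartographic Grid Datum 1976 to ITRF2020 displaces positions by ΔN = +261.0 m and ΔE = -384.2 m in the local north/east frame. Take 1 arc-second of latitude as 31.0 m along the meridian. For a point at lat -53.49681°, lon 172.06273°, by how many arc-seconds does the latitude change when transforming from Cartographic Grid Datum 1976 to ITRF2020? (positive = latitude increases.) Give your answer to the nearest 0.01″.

1″ of latitude = 31.00 m, so Δφ = 261.0 / 31.00 = 8.419″.

Δφ = 8.42″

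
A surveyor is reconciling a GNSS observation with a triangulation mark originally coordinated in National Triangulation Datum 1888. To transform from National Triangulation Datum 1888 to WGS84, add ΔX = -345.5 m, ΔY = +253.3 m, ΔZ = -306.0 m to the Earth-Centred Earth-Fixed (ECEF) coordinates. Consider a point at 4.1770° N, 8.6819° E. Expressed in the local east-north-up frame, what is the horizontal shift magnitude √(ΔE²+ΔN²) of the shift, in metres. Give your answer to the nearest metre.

414 m

The local east axis at (φ, λ) is (−sin λ, cos λ, 0), so ΔE = −sin(8.6819°)·(-345.5) + cos(8.6819°)·253.3 = 302.55 m.
The local north axis is (−sin φ cos λ, −sin φ sin λ, cos φ), giving ΔN = 24.877 − 2.785 − 305.187 = -283.10 m.
Horizontal magnitude = √(ΔE² + ΔN²) = √(302.55² + (-283.10)²) = 414.34 m.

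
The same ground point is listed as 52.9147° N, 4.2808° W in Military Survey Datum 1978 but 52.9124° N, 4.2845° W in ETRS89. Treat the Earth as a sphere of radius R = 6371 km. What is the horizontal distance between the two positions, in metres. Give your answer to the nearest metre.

Δφ = 52.9124° − 52.9147° = -0.0023°; Δλ = -4.2845° − -4.2808° = -0.0037°.
1° along a meridian = πR/180 = 111195 m.
ΔN = Δφ × 111195 = -255.7 m; ΔE = Δλ × 111195 × cos(52.9147°) = -0.0037 × 111195 × 0.603003 = -248.1 m.
Distance = √(ΔE² + ΔN²) = √((-248.1)² + (-255.7)²) = 356.3 m.

356 m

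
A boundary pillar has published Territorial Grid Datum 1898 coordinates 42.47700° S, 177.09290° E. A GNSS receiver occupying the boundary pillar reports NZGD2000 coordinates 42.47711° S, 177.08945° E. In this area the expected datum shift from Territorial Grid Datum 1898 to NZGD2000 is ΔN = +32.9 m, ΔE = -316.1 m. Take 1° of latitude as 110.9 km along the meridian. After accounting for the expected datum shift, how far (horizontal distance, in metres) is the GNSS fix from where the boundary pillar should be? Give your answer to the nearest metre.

Observed coordinate differences: Δφ = -0.00011°, Δλ = -0.00345°.
Converting to metres (1° lat = 110900 m, cos φ = 0.737548): observed ΔN = -12.2 m, observed ΔE = -282.2 m.
Subtracting the expected shift leaves a residual of -12.2 − (32.9) = -45.1 m north and -282.2 − (-316.1) = 33.9 m east.
Residual distance = √((-45.1)² + 33.9²) = 56.4 m.

56 m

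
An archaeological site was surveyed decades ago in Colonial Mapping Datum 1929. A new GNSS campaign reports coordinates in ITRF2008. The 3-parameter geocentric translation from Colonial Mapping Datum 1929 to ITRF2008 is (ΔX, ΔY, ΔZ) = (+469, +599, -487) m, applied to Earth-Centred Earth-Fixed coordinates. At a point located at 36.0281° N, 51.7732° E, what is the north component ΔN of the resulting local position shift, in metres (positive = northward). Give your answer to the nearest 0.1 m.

ΔN = -841.3 m

The local north axis is (−sin φ cos λ, −sin φ sin λ, cos φ), giving ΔN = -170.694 − 276.772 − 393.851 = -841.32 m.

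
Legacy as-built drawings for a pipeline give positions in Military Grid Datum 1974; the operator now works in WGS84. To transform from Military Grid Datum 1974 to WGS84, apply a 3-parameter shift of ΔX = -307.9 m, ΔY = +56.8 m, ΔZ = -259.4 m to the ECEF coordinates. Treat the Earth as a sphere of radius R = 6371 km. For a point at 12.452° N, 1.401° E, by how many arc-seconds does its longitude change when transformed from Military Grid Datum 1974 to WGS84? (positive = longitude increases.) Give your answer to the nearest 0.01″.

Δλ = 2.13″

sin φ = 0.215622, cos φ = 0.976477, sin λ = 0.024450, cos λ = 0.999701.
East component: ΔE = −sin λ·ΔX + cos λ·ΔY = −(0.024450)(-307.9) + (0.999701)(56.8) = 64.31 m.
1° of latitude spans πR/180 = 111195 m; at latitude φ, 1° of longitude spans that × cos φ = 108579.3 m, so Δλ = 64.31 / 108579.3 × 3600 = 2.132″.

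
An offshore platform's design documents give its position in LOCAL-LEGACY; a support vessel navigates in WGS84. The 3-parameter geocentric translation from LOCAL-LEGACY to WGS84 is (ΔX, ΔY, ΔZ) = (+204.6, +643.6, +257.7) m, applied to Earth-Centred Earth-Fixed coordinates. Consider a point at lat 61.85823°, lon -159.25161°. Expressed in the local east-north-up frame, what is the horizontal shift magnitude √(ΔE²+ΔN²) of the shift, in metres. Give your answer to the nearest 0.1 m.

The local east axis at (φ, λ) is (−sin λ, cos λ, 0), so ΔE = −sin(-159.25161°)·204.6 + cos(-159.25161°)·643.6 = -529.38 m.
The local north axis is (−sin φ cos λ, −sin φ sin λ, cos φ), giving ΔN = 168.712 + 201.051 + 121.545 = 491.31 m.
Horizontal magnitude = √(ΔE² + ΔN²) = √((-529.38)² + 491.31²) = 722.24 m.

722.2 m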